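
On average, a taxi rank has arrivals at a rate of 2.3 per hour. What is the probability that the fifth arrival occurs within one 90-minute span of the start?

Over the interval, μ = 2.3 × 1.5 = 3.45 (a 90-minute span = 1.5 hours).
The fifth arrival falls in the interval iff at least 5 events occur there: P(S_5 ≤ t) = P(N ≥ 5) = 1 − P(N ≤ 4) ≈ 0.2651.

0.2651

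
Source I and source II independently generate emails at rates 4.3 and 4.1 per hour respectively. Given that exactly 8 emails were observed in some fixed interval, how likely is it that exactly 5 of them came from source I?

0.2289

Given the total, each event is independently from source I with probability p = λ_I/(λ_I+λ_II) = 4.3/8.4 ≈ 0.5119.
So K ~ Binomial(8, 4.3/8.4): P(K = 5) = C(8,5) · (4.3/8.4)^5 · (4.1/8.4)^3 ≈ 0.2289.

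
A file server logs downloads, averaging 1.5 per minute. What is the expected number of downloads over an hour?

90

E[N] = λt = 1.5 × 60 = 90 (an hour = 60 minutes).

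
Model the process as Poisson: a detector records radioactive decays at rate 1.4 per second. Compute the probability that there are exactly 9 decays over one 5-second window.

0.1014

Over the interval, μ = 1.4 × 5 = 7 (a 5-second window = 5 seconds).
P(N = 9) = e^(−μ) μ^9/9! = e^(−7) · 7^9/362880 ≈ 0.1014.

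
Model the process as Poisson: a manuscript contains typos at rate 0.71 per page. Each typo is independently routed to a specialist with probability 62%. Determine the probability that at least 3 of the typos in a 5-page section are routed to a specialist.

Thinning: the typos that are routed to a specialist themselves form a Poisson process with rate 0.62 × 0.71 = 0.4402 per page.
Over the interval, μ = 0.4402 × 5 = 2.201 (a 5-page section = 5 pages).
P(N ≥ 3) = 1 − P(N ≤ 2) ≈ 0.3776.

0.3776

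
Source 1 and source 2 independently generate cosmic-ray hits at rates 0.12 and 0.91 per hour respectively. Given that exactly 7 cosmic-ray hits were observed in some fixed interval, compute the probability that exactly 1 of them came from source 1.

Given the total, each event is independently from source 1 with probability p = λ_1/(λ_1+λ_2) = 0.12/1.03 ≈ 0.1165.
So K ~ Binomial(7, 0.12/1.03): P(K = 1) = C(7,1) · (0.12/1.03)^1 · (0.91/1.03)^6 ≈ 0.3879.

0.3879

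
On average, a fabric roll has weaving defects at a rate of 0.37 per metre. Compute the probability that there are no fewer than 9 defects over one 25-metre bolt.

0.5768

Over the interval, μ = 0.37 × 25 = 9.25 (a 25-metre bolt = 25 metres).
P(N ≥ 9) = 1 − P(N ≤ 8) = 1 − Σ_{j=0}^{8} e^(−μ) μ^j/j! ≈ 0.5768.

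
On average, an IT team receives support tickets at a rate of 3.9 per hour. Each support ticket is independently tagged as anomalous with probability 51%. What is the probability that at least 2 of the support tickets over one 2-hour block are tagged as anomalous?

Thinning: the support tickets that are tagged as anomalous themselves form a Poisson process with rate 0.51 × 3.9 = 1.989 per hour.
Over the interval, μ = 1.989 × 2 = 3.978 (a 2-hour block = 2 hours).
P(N ≥ 2) = 1 − P(N ≤ 1) ≈ 0.9068.

0.9068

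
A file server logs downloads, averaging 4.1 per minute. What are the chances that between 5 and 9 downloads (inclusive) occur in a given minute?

0.3812

With mean μ = 4.1 per minute,
P(5 ≤ N ≤ 9) = Σ_{j=5}^{9} e^(−4.1) · 4.1^j/j! ≈ 0.3812.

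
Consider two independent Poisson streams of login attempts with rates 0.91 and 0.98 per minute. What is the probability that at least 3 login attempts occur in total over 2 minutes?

0.7279

Independent Poisson processes superpose: combined rate λ = 0.91 + 0.98 = 1.89 per minute.
Over the interval, μ = 1.89 × 2 = 3.78 (2 minutes).
P(N ≥ 3) = 1 − P(N ≤ 2) ≈ 0.7279.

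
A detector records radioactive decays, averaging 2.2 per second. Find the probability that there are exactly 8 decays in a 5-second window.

0.0888

Over the interval, μ = 2.2 × 5 = 11 (a 5-second window = 5 seconds).
P(N = 8) = e^(−μ) μ^8/8! = e^(−11) · 11^8/40320 ≈ 0.0888.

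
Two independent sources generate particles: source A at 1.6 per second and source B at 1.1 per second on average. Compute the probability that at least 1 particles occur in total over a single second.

0.9328

Independent Poisson processes superpose: combined rate λ = 1.6 + 1.1 = 2.7 per second.
So μ = 2.7.
P(N ≥ 1) = 1 − P(N ≤ 0) ≈ 0.9328.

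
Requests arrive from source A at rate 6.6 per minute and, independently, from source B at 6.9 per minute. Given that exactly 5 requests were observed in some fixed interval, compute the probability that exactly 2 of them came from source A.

0.3191

Given the total, each event is independently from source A with probability p = λ_A/(λ_A+λ_B) = 6.6/13.5 ≈ 0.4889.
So K ~ Binomial(5, 6.6/13.5): P(K = 2) = C(5,2) · (6.6/13.5)^2 · (6.9/13.5)^3 ≈ 0.3191.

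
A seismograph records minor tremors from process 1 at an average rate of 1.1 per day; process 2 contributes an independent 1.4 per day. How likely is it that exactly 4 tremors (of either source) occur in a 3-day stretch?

0.0729

Independent Poisson processes superpose: combined rate λ = 1.1 + 1.4 = 2.5 per day.
Over the interval, μ = 2.5 × 3 = 7.5 (a 3-day stretch = 3 days).
P(N = 4) = e^(−7.5) · 7.5^4/4! ≈ 0.0729.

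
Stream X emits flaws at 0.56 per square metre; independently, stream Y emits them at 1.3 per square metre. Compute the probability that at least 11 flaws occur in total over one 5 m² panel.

0.3301

Independent Poisson processes superpose: combined rate λ = 0.56 + 1.3 = 1.86 per square metre.
Over the interval, μ = 1.86 × 5 = 9.3 (a 5 m² panel = 5 square metres).
P(N ≥ 11) = 1 − P(N ≤ 10) ≈ 0.3301.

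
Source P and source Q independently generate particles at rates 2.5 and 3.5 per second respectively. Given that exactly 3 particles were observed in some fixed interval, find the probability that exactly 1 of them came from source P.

Given the total, each event is independently from source P with probability p = λ_P/(λ_P+λ_Q) = 2.5/6 ≈ 0.4167.
So K ~ Binomial(3, 2.5/6): P(K = 1) = C(3,1) · (2.5/6)^1 · (3.5/6)^2 ≈ 0.4253.

0.4253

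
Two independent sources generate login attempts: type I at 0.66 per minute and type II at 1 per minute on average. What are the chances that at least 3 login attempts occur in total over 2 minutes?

Independent Poisson processes superpose: combined rate λ = 0.66 + 1 = 1.66 per minute.
Over the interval, μ = 1.66 × 2 = 3.32 (2 minutes).
P(N ≥ 3) = 1 − P(N ≤ 2) ≈ 0.6446.

0.6446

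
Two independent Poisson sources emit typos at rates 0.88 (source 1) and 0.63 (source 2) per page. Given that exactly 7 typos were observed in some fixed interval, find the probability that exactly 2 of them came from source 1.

0.0902

Given the total, each event is independently from source 1 with probability p = λ_1/(λ_1+λ_2) = 0.88/1.51 ≈ 0.5828.
So K ~ Binomial(7, 0.88/1.51): P(K = 2) = C(7,2) · (0.88/1.51)^2 · (0.63/1.51)^5 ≈ 0.0902.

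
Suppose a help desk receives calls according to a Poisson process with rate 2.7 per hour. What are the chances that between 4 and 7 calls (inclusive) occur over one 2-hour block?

0.6084

Over the interval, μ = 2.7 × 2 = 5.4 (a 2-hour block = 2 hours).
P(4 ≤ N ≤ 7) = Σ_{j=4}^{7} e^(−5.4) · 5.4^j/j! ≈ 0.6084.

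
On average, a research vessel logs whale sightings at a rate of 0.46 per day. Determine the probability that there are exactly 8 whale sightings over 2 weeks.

0.1171

Over the interval, μ = 0.46 × 14 = 6.44 (2 weeks = 14 days).
P(N = 8) = e^(−μ) μ^8/8! = e^(−6.44) · 6.44^8/40320 ≈ 0.1171.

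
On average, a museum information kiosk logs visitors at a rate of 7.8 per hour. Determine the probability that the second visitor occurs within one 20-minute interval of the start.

0.7326

Over the interval, μ = 7.8 × 1/3 = 2.6 (a 20-minute interval = 1/3 hours).
The second arrival falls in the interval iff at least 2 events occur there: P(S_2 ≤ t) = P(N ≥ 2) = 1 − P(N ≤ 1) ≈ 0.7326.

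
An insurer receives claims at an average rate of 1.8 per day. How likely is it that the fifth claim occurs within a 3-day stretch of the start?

0.6267

Over the interval, μ = 1.8 × 3 = 5.4 (a 3-day stretch = 3 days).
The fifth arrival falls in the interval iff at least 5 events occur there: P(S_5 ≤ t) = P(N ≥ 5) = 1 − P(N ≤ 4) ≈ 0.6267.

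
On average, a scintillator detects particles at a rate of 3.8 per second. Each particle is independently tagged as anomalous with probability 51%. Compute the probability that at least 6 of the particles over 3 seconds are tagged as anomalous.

0.5240

Thinning: the particles that are tagged as anomalous themselves form a Poisson process with rate 0.51 × 3.8 = 1.938 per second.
Over the interval, μ = 1.938 × 3 = 5.814 (3 seconds).
P(N ≥ 6) = 1 − P(N ≤ 5) ≈ 0.5240.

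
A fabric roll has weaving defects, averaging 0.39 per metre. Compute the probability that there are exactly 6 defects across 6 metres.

0.0220

Over the interval, μ = 0.39 × 6 = 2.34 (6 metres).
P(N = 6) = e^(−μ) μ^6/6! = e^(−2.34) · 2.34^6/720 ≈ 0.0220.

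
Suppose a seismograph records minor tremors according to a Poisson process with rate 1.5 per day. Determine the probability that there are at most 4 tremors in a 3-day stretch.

0.5321

Over the interval, μ = 1.5 × 3 = 4.5 (a 3-day stretch = 3 days).
P(N ≤ 4) = Σ_{j=0}^{4} e^(−μ) μ^j/j! ≈ 0.5321.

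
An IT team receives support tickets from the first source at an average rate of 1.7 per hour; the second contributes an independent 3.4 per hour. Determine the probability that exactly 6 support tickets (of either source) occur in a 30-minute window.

0.0298

Independent Poisson processes superpose: combined rate λ = 1.7 + 3.4 = 5.1 per hour.
Over the interval, μ = 5.1 × 0.5 = 2.55 (a 30-minute window = 0.5 hours).
P(N = 6) = e^(−2.55) · 2.55^6/6! ≈ 0.0298.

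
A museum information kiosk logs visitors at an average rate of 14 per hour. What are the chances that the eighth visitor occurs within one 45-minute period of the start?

0.8215

Over the interval, μ = 14 × 0.75 = 10.5 (a 45-minute period = 0.75 hours).
The eighth arrival falls in the interval iff at least 8 events occur there: P(S_8 ≤ t) = P(N ≥ 8) = 1 − P(N ≤ 7) ≈ 0.8215.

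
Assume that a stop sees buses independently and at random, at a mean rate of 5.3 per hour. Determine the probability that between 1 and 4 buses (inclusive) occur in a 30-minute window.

Over the interval, μ = 5.3 × 0.5 = 2.65 (a 30-minute window = 0.5 hours).
P(1 ≤ N ≤ 4) = Σ_{j=1}^{4} e^(−2.65) · 2.65^j/j! ≈ 0.7996.

0.7996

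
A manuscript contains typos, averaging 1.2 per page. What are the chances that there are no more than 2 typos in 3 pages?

0.3027

Over the interval, μ = 1.2 × 3 = 3.6 (3 pages).
P(N ≤ 2) = Σ_{j=0}^{2} e^(−μ) μ^j/j! ≈ 0.3027.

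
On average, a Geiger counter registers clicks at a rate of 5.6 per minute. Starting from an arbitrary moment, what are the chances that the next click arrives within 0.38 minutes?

0.8809

Inter-arrival times are exponential with rate λ = 5.6 per minute.
P(T ≤ 0.38) = 1 − e^(−λt) = 1 − e^(−5.6 × 0.38) = 1 − e^(−2.128) ≈ 0.8809.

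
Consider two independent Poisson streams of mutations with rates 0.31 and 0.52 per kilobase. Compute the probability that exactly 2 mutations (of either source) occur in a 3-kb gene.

0.2570

Independent Poisson processes superpose: combined rate λ = 0.31 + 0.52 = 0.83 per kilobase.
Over the interval, μ = 0.83 × 3 = 2.49 (a 3-kb gene = 3 kilobases).
P(N = 2) = e^(−2.49) · 2.49^2/2! ≈ 0.2570.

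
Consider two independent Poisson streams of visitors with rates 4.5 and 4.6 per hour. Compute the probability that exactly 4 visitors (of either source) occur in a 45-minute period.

0.0982

Independent Poisson processes superpose: combined rate λ = 4.5 + 4.6 = 9.1 per hour.
Over the interval, μ = 9.1 × 0.75 = 6.825 (a 45-minute period = 0.75 hours).
P(N = 4) = e^(−6.825) · 6.825^4/4! ≈ 0.0982.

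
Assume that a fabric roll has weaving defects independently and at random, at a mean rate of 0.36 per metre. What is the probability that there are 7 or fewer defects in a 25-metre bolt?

0.3239

Over the interval, μ = 0.36 × 25 = 9 (a 25-metre bolt = 25 metres).
P(N ≤ 7) = Σ_{j=0}^{7} e^(−μ) μ^j/j! ≈ 0.3239.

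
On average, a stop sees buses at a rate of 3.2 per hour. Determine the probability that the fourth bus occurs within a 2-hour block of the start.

0.8811

Over the interval, μ = 3.2 × 2 = 6.4 (a 2-hour block = 2 hours).
The fourth arrival falls in the interval iff at least 4 events occur there: P(S_4 ≤ t) = P(N ≥ 4) = 1 − P(N ≤ 3) ≈ 0.8811.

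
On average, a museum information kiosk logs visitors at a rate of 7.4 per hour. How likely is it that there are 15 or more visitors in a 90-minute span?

Over the interval, μ = 7.4 × 1.5 = 11.1 (a 90-minute span = 1.5 hours).
P(N ≥ 15) = 1 − P(N ≤ 14) = 1 − Σ_{j=0}^{14} e^(−μ) μ^j/j! ≈ 0.1533.

0.1533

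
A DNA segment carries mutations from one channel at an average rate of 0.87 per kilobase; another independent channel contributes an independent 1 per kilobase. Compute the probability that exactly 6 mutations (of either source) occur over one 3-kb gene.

Independent Poisson processes superpose: combined rate λ = 0.87 + 1 = 1.87 per kilobase.
Over the interval, μ = 1.87 × 3 = 5.61 (a 3-kb gene = 3 kilobases).
P(N = 6) = e^(−5.61) · 5.61^6/6! ≈ 0.1585.

0.1585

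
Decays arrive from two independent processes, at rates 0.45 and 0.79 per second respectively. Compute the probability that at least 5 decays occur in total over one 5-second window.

Independent Poisson processes superpose: combined rate λ = 0.45 + 0.79 = 1.24 per second.
Over the interval, μ = 1.24 × 5 = 6.2 (a 5-second window = 5 seconds).
P(N ≥ 5) = 1 − P(N ≤ 4) ≈ 0.7408.

0.7408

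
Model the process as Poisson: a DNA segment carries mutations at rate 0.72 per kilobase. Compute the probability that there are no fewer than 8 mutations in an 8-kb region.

Over the interval, μ = 0.72 × 8 = 5.76 (an 8-kb region = 8 kilobases).
P(N ≥ 8) = 1 − P(N ≤ 7) = 1 − Σ_{j=0}^{7} e^(−μ) μ^j/j! ≈ 0.2237.

0.2237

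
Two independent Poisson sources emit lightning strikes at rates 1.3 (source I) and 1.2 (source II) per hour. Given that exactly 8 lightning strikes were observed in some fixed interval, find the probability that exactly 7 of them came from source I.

Given the total, each event is independently from source I with probability p = λ_I/(λ_I+λ_II) = 1.3/2.5 = 0.5200.
So K ~ Binomial(8, 1.3/2.5): P(K = 7) = C(8,7) · (1.3/2.5)^7 · (1.2/2.5)^1 ≈ 0.0395.

0.0395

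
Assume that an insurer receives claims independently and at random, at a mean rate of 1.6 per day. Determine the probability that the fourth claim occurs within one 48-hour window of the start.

0.3975

Over the interval, μ = 1.6 × 2 = 3.2 (a 48-hour window = 2 days).
The fourth arrival falls in the interval iff at least 4 events occur there: P(S_4 ≤ t) = P(N ≥ 4) = 1 − P(N ≤ 3) ≈ 0.3975.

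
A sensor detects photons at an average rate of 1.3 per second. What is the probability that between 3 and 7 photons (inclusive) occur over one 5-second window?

Over the interval, μ = 1.3 × 5 = 6.5 (a 5-second window = 5 seconds).
P(3 ≤ N ≤ 7) = Σ_{j=3}^{7} e^(−6.5) · 6.5^j/j! ≈ 0.6297.

0.6297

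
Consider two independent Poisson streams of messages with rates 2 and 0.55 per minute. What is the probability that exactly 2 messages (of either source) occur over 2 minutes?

Independent Poisson processes superpose: combined rate λ = 2 + 0.55 = 2.55 per minute.
Over the interval, μ = 2.55 × 2 = 5.1 (2 minutes).
P(N = 2) = e^(−5.1) · 5.1^2/2! ≈ 0.0793.

0.0793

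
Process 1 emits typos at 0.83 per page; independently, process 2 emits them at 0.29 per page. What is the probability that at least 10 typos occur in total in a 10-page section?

Independent Poisson processes superpose: combined rate λ = 0.83 + 0.29 = 1.12 per page.
Over the interval, μ = 1.12 × 10 = 11.2 (a 10-page section = 10 pages).
P(N ≥ 10) = 1 − P(N ≤ 9) ≈ 0.6808.

0.6808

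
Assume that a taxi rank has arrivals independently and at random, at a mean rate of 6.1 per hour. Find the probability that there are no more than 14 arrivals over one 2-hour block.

Over the interval, μ = 6.1 × 2 = 12.2 (a 2-hour block = 2 hours).
P(N ≤ 14) = Σ_{j=0}^{14} e^(−μ) μ^j/j! ≈ 0.7536.

0.7536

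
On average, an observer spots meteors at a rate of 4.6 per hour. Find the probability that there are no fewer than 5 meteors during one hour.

0.4868

With mean μ = 4.6 per hour,
P(N ≥ 5) = 1 − P(N ≤ 4) = 1 − Σ_{j=0}^{4} e^(−μ) μ^j/j! ≈ 0.4868.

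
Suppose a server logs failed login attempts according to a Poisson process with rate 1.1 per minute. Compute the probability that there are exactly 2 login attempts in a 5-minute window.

0.0618

Over the interval, μ = 1.1 × 5 = 5.5 (a 5-minute window = 5 minutes).
P(N = 2) = e^(−μ) μ^2/2! = e^(−5.5) · 5.5^2/2 ≈ 0.0618.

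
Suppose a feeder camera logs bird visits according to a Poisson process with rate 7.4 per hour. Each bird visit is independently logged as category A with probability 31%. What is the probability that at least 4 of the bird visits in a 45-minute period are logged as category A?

Thinning: the bird visits that are logged as category A themselves form a Poisson process with rate 0.31 × 7.4 = 2.294 per hour.
Over the interval, μ = 2.294 × 0.75 = 1.7205 (a 45-minute period = 0.75 hours).
P(N ≥ 4) = 1 − P(N ≤ 3) ≈ 0.0963.

0.0963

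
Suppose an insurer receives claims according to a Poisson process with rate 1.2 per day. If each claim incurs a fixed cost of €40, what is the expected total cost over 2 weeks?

E[N] = 1.2 × 14 = 16.8 (2 weeks = 14 days); E[cost] = 16.8 × €40 = €672.

€672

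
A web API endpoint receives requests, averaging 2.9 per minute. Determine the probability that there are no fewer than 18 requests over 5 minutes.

Over the interval, μ = 2.9 × 5 = 14.5 (5 minutes).
P(N ≥ 18) = 1 − P(N ≤ 17) = 1 − Σ_{j=0}^{17} e^(−μ) μ^j/j! ≈ 0.2103.

0.2103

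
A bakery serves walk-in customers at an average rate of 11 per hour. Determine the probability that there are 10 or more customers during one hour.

With mean μ = 11 per hour,
P(N ≥ 10) = 1 − P(N ≤ 9) = 1 − Σ_{j=0}^{9} e^(−μ) μ^j/j! ≈ 0.6595.

0.6595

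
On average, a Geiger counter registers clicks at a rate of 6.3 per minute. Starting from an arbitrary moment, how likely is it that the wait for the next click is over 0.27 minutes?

The wait for the next event is exponential with rate λ = 6.3 per minute.
P(T > 0.27) = e^(−λt) = e^(−6.3 × 0.27) = e^(−1.701) ≈ 0.1825.

0.1825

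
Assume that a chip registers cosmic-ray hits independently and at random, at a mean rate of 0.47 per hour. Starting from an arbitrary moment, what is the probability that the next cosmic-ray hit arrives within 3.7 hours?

0.8243

Inter-arrival times are exponential with rate λ = 0.47 per hour.
P(T ≤ 3.7) = 1 − e^(−λt) = 1 − e^(−0.47 × 3.7) = 1 − e^(−1.739) ≈ 0.8243.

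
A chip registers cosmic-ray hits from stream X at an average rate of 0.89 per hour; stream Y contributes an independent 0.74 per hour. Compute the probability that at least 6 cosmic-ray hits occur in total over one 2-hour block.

0.1124

Independent Poisson processes superpose: combined rate λ = 0.89 + 0.74 = 1.63 per hour.
Over the interval, μ = 1.63 × 2 = 3.26 (a 2-hour block = 2 hours).
P(N ≥ 6) = 1 − P(N ≤ 5) ≈ 0.1124.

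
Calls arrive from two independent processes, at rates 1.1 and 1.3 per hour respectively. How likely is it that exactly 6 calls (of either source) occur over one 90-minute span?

0.0826

Independent Poisson processes superpose: combined rate λ = 1.1 + 1.3 = 2.4 per hour.
Over the interval, μ = 2.4 × 1.5 = 3.6 (a 90-minute span = 1.5 hours).
P(N = 6) = e^(−3.6) · 3.6^6/6! ≈ 0.0826.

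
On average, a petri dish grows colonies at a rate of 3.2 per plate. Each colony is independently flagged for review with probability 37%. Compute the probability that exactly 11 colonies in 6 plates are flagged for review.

0.0479

Thinning: the colonies that are flagged for review themselves form a Poisson process with rate 0.37 × 3.2 = 1.184 per plate.
Over the interval, μ = 1.184 × 6 = 7.104 (6 plates).
P(N = 11) = e^(−7.104) · 7.104^11/11! ≈ 0.0479.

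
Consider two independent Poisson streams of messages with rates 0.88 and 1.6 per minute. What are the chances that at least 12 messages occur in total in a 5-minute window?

Independent Poisson processes superpose: combined rate λ = 0.88 + 1.6 = 2.48 per minute.
Over the interval, μ = 2.48 × 5 = 12.4 (a 5-minute window = 5 minutes).
P(N ≥ 12) = 1 − P(N ≤ 11) ≈ 0.5833.

0.5833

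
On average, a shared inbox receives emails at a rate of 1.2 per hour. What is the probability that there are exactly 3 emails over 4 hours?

0.1517

Over the interval, μ = 1.2 × 4 = 4.8 (4 hours).
P(N = 3) = e^(−μ) μ^3/3! = e^(−4.8) · 4.8^3/6 ≈ 0.1517.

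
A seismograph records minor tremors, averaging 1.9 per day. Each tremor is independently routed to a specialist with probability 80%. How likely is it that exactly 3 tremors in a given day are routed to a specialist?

0.1280

Thinning: the tremors that are routed to a specialist themselves form a Poisson process with rate 0.8 × 1.9 = 1.52 per day.
So μ = 1.52.
P(N = 3) = e^(−1.52) · 1.52^3/3! ≈ 0.1280.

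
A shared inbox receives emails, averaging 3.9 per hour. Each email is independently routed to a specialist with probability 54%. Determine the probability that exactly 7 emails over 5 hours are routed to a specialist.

Thinning: the emails that are routed to a specialist themselves form a Poisson process with rate 0.54 × 3.9 = 2.106 per hour.
Over the interval, μ = 2.106 × 5 = 10.53 (5 hours).
P(N = 7) = e^(−10.53) · 10.53^7/7! ≈ 0.0761.

0.0761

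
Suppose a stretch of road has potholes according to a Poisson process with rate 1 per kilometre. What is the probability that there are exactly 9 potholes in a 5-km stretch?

Over the interval, μ = 1 × 5 = 5 (a 5-km stretch = 5 kilometres).
P(N = 9) = e^(−μ) μ^9/9! = e^(−5) · 5^9/362880 ≈ 0.0363.

0.0363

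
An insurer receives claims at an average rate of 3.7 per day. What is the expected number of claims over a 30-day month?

111

E[N] = λt = 3.7 × 30 = 111 (a 30-day month = 30 days).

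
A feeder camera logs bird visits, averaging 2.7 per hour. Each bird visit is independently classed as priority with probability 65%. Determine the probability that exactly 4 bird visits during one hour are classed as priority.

0.0683

Thinning: the bird visits that are classed as priority themselves form a Poisson process with rate 0.65 × 2.7 = 1.755 per hour.
So μ = 1.755.
P(N = 4) = e^(−1.755) · 1.755^4/4! ≈ 0.0683.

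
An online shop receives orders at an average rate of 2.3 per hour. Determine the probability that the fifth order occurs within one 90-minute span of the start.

Over the interval, μ = 2.3 × 1.5 = 3.45 (a 90-minute span = 1.5 hours).
The fifth arrival falls in the interval iff at least 5 events occur there: P(S_5 ≤ t) = P(N ≥ 5) = 1 − P(N ≤ 4) ≈ 0.2651.

0.2651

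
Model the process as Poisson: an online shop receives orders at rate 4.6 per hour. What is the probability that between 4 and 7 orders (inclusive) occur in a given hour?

0.5792

With mean μ = 4.6 per hour,
P(4 ≤ N ≤ 7) = Σ_{j=4}^{7} e^(−4.6) · 4.6^j/j! ≈ 0.5792.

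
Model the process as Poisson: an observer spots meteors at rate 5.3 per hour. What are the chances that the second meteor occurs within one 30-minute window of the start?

0.7421

Over the interval, μ = 5.3 × 0.5 = 2.65 (a 30-minute window = 0.5 hours).
The second arrival falls in the interval iff at least 2 events occur there: P(S_2 ≤ t) = P(N ≥ 2) = 1 − P(N ≤ 1) ≈ 0.7421.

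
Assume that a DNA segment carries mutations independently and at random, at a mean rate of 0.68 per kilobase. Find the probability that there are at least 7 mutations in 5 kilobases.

Over the interval, μ = 0.68 × 5 = 3.4 (5 kilobases).
P(N ≥ 7) = 1 − P(N ≤ 6) = 1 − Σ_{j=0}^{6} e^(−μ) μ^j/j! ≈ 0.0579.

0.0579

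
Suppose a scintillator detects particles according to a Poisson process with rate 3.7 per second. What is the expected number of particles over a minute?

E[N] = λt = 3.7 × 60 = 222 (a minute = 60 seconds).

222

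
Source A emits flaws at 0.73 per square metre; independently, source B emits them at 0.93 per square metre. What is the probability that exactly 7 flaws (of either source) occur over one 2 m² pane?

0.0319

Independent Poisson processes superpose: combined rate λ = 0.73 + 0.93 = 1.66 per square metre.
Over the interval, μ = 1.66 × 2 = 3.32 (a 2 m² pane = 2 square metres).
P(N = 7) = e^(−3.32) · 3.32^7/7! ≈ 0.0319.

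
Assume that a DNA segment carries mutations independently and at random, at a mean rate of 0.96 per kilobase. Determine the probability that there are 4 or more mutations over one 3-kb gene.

Over the interval, μ = 0.96 × 3 = 2.88 (a 3-kb gene = 3 kilobases).
P(N ≥ 4) = 1 − P(N ≤ 3) = 1 − Σ_{j=0}^{3} e^(−μ) μ^j/j! ≈ 0.3259.

0.3259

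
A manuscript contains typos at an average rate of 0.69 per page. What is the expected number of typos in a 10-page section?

E[N] = λt = 0.69 × 10 = 6.9 (a 10-page section = 10 pages).

6.9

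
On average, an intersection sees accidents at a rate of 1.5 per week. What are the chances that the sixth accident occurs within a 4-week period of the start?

Over the interval, μ = 1.5 × 4 = 6 (a 4-week period = 4 weeks).
The sixth arrival falls in the interval iff at least 6 events occur there: P(S_6 ≤ t) = P(N ≥ 6) = 1 − P(N ≤ 5) ≈ 0.5543.

0.5543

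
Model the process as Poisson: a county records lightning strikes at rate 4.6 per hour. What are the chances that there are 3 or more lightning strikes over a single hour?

With mean μ = 4.6 per hour,
P(N ≥ 3) = 1 − P(N ≤ 2) = 1 − Σ_{j=0}^{2} e^(−μ) μ^j/j! ≈ 0.8374.

0.8374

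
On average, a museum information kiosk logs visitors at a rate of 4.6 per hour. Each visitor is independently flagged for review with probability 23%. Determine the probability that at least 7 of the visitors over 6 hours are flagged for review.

Thinning: the visitors that are flagged for review themselves form a Poisson process with rate 0.23 × 4.6 = 1.058 per hour.
Over the interval, μ = 1.058 × 6 = 6.348 (6 hours).
P(N ≥ 7) = 1 − P(N ≤ 6) ≈ 0.4494.

0.4494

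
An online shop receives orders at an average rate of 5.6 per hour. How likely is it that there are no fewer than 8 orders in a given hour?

0.2030

With mean μ = 5.6 per hour,
P(N ≥ 8) = 1 − P(N ≤ 7) = 1 − Σ_{j=0}^{7} e^(−μ) μ^j/j! ≈ 0.2030.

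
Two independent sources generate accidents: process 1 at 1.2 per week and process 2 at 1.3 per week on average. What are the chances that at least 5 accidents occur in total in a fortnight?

0.5595

Independent Poisson processes superpose: combined rate λ = 1.2 + 1.3 = 2.5 per week.
Over the interval, μ = 2.5 × 2 = 5 (a fortnight = 2 weeks).
P(N ≥ 5) = 1 − P(N ≤ 4) ≈ 0.5595.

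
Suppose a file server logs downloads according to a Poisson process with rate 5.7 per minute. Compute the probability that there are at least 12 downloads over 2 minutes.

Over the interval, μ = 5.7 × 2 = 11.4 (2 minutes).
P(N ≥ 12) = 1 − P(N ≤ 11) = 1 − Σ_{j=0}^{11} e^(−μ) μ^j/j! ≈ 0.4684.

0.4684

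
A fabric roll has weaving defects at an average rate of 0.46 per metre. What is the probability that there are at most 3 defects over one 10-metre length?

0.3257

Over the interval, μ = 0.46 × 10 = 4.6 (a 10-metre length = 10 metres).
P(N ≤ 3) = Σ_{j=0}^{3} e^(−μ) μ^j/j! ≈ 0.3257.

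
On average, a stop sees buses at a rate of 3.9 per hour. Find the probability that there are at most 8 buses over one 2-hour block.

0.6204

Over the interval, μ = 3.9 × 2 = 7.8 (a 2-hour block = 2 hours).
P(N ≤ 8) = Σ_{j=0}^{8} e^(−μ) μ^j/j! ≈ 0.6204.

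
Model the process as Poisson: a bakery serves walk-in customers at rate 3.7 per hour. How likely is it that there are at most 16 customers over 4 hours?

0.6832

Over the interval, μ = 3.7 × 4 = 14.8 (4 hours).
P(N ≤ 16) = Σ_{j=0}^{16} e^(−μ) μ^j/j! ≈ 0.6832.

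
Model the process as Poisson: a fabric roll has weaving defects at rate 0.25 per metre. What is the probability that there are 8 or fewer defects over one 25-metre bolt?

0.8204

Over the interval, μ = 0.25 × 25 = 6.25 (a 25-metre bolt = 25 metres).
P(N ≤ 8) = Σ_{j=0}^{8} e^(−μ) μ^j/j! ≈ 0.8204.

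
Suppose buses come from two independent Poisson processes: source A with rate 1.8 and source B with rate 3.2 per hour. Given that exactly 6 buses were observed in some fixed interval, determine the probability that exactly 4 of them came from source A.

Given the total, each event is independently from source A with probability p = λ_A/(λ_A+λ_B) = 1.8/5 = 0.3600.
So K ~ Binomial(6, 1.8/5): P(K = 4) = C(6,4) · (1.8/5)^4 · (3.2/5)^2 ≈ 0.1032.

0.1032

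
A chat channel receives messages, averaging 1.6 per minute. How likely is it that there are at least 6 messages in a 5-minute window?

0.8088

Over the interval, μ = 1.6 × 5 = 8 (a 5-minute window = 5 minutes).
P(N ≥ 6) = 1 − P(N ≤ 5) = 1 − Σ_{j=0}^{5} e^(−μ) μ^j/j! ≈ 0.8088.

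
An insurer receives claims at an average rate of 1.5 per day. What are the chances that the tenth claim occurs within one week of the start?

Over the interval, μ = 1.5 × 7 = 10.5 (a week = 7 days).
The tenth arrival falls in the interval iff at least 10 events occur there: P(S_10 ≤ t) = P(N ≥ 10) = 1 − P(N ≤ 9) ≈ 0.6029.

0.6029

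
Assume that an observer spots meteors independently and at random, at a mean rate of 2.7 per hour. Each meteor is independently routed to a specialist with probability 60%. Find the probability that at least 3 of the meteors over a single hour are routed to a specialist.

0.2218

Thinning: the meteors that are routed to a specialist themselves form a Poisson process with rate 0.6 × 2.7 = 1.62 per hour.
So μ = 1.62.
P(N ≥ 3) = 1 − P(N ≤ 2) ≈ 0.2218.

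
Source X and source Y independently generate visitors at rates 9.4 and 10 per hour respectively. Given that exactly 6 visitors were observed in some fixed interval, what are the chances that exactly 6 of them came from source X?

0.0129

Given the total, each event is independently from source X with probability p = λ_X/(λ_X+λ_Y) = 9.4/19.4 ≈ 0.4845.
So K ~ Binomial(6, 9.4/19.4): P(K = 6) = C(6,6) · (9.4/19.4)^6 · (10/19.4)^0 ≈ 0.0129.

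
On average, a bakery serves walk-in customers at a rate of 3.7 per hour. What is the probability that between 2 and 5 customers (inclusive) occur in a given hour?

0.7139

With mean μ = 3.7 per hour,
P(2 ≤ N ≤ 5) = Σ_{j=2}^{5} e^(−3.7) · 3.7^j/j! ≈ 0.7139.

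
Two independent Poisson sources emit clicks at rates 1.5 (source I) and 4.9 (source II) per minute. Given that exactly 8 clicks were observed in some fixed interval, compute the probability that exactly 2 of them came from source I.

Given the total, each event is independently from source I with probability p = λ_I/(λ_I+λ_II) = 1.5/6.4 ≈ 0.2344.
So K ~ Binomial(8, 1.5/6.4): P(K = 2) = C(8,2) · (1.5/6.4)^2 · (4.9/6.4)^6 ≈ 0.3098.

0.3098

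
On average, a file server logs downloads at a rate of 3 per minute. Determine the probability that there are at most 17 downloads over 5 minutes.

0.7489

Over the interval, μ = 3 × 5 = 15 (5 minutes).
P(N ≤ 17) = Σ_{j=0}^{17} e^(−μ) μ^j/j! ≈ 0.7489.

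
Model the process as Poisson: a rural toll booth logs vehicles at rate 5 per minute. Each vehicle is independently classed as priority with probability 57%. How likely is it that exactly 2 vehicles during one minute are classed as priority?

0.2349

Thinning: the vehicles that are classed as priority themselves form a Poisson process with rate 0.57 × 5 = 2.85 per minute.
So μ = 2.85.
P(N = 2) = e^(−2.85) · 2.85^2/2! ≈ 0.2349.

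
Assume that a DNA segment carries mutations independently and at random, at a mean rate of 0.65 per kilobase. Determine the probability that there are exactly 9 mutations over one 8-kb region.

0.0423

Over the interval, μ = 0.65 × 8 = 5.2 (an 8-kb region = 8 kilobases).
P(N = 9) = e^(−μ) μ^9/9! = e^(−5.2) · 5.2^9/362880 ≈ 0.0423.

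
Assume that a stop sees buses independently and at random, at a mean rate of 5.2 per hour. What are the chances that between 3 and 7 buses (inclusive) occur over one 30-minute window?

0.4762

Over the interval, μ = 5.2 × 0.5 = 2.6 (a 30-minute window = 0.5 hours).
P(3 ≤ N ≤ 7) = Σ_{j=3}^{7} e^(−2.6) · 2.6^j/j! ≈ 0.4762.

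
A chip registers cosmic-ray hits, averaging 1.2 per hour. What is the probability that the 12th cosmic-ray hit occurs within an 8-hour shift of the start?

0.2588

Over the interval, μ = 1.2 × 8 = 9.6 (an 8-hour shift = 8 hours).
The 12th arrival falls in the interval iff at least 12 events occur there: P(S_12 ≤ t) = P(N ≥ 12) = 1 − P(N ≤ 11) ≈ 0.2588.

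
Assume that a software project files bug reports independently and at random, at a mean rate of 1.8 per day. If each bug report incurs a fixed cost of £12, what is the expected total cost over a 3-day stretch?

E[N] = 1.8 × 3 = 5.4 (a 3-day stretch = 3 days); E[cost] = 5.4 × £12 = £64.8.

£64.8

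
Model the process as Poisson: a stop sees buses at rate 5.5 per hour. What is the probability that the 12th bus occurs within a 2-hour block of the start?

Over the interval, μ = 5.5 × 2 = 11 (a 2-hour block = 2 hours).
The 12th arrival falls in the interval iff at least 12 events occur there: P(S_12 ≤ t) = P(N ≥ 12) = 1 − P(N ≤ 11) ≈ 0.4207.

0.4207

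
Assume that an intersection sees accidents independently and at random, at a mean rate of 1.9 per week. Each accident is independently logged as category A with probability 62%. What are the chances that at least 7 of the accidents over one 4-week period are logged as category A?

Thinning: the accidents that are logged as category A themselves form a Poisson process with rate 0.62 × 1.9 = 1.178 per week.
Over the interval, μ = 1.178 × 4 = 4.712 (a 4-week period = 4 weeks).
P(N ≥ 7) = 1 − P(N ≤ 6) ≈ 0.1970.

0.1970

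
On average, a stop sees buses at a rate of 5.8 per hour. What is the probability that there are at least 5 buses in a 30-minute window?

Over the interval, μ = 5.8 × 0.5 = 2.9 (a 30-minute window = 0.5 hours).
P(N ≥ 5) = 1 − P(N ≤ 4) = 1 − Σ_{j=0}^{4} e^(−μ) μ^j/j! ≈ 0.1682.

0.1682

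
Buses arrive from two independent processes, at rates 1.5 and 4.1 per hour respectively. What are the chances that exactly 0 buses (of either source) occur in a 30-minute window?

0.0608

Independent Poisson processes superpose: combined rate λ = 1.5 + 4.1 = 5.6 per hour.
Over the interval, μ = 5.6 × 0.5 = 2.8 (a 30-minute window = 0.5 hours).
P(N = 0) = e^(−2.8) · 2.8^0/0! ≈ 0.0608.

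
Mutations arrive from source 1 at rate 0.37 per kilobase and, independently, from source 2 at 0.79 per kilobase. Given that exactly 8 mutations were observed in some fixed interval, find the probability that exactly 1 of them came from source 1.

Given the total, each event is independently from source 1 with probability p = λ_1/(λ_1+λ_2) = 0.37/1.16 ≈ 0.3190.
So K ~ Binomial(8, 0.37/1.16): P(K = 1) = C(8,1) · (0.37/1.16)^1 · (0.79/1.16)^7 ≈ 0.1734.

0.1734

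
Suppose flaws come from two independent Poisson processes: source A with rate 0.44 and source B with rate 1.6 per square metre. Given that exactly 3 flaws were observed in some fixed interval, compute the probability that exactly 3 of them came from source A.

0.0100

Given the total, each event is independently from source A with probability p = λ_A/(λ_A+λ_B) = 0.44/2.04 ≈ 0.2157.
So K ~ Binomial(3, 0.44/2.04): P(K = 3) = C(3,3) · (0.44/2.04)^3 · (1.6/2.04)^0 ≈ 0.0100.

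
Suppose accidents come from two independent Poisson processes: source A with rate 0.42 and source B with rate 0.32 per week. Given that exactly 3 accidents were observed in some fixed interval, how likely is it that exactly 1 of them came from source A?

Given the total, each event is independently from source A with probability p = λ_A/(λ_A+λ_B) = 0.42/0.74 ≈ 0.5676.
So K ~ Binomial(3, 0.42/0.74): P(K = 1) = C(3,1) · (0.42/0.74)^1 · (0.32/0.74)^2 ≈ 0.3184.

0.3184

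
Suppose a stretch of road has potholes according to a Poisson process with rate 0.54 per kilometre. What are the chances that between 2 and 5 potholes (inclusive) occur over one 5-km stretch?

Over the interval, μ = 0.54 × 5 = 2.7 (a 5-km stretch = 5 kilometres).
P(2 ≤ N ≤ 5) = Σ_{j=2}^{5} e^(−2.7) · 2.7^j/j! ≈ 0.6946.

0.6946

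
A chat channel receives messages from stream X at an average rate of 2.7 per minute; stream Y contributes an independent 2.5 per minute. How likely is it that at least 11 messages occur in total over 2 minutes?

0.4669

Independent Poisson processes superpose: combined rate λ = 2.7 + 2.5 = 5.2 per minute.
Over the interval, μ = 5.2 × 2 = 10.4 (2 minutes).
P(N ≥ 11) = 1 − P(N ≤ 10) ≈ 0.4669.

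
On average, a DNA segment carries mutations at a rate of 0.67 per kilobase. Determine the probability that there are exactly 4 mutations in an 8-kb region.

0.1617

Over the interval, μ = 0.67 × 8 = 5.36 (an 8-kb region = 8 kilobases).
P(N = 4) = e^(−μ) μ^4/4! = e^(−5.36) · 5.36^4/24 ≈ 0.1617.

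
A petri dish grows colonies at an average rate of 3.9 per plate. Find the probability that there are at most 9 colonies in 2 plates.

0.7411

Over the interval, μ = 3.9 × 2 = 7.8 (2 plates).
P(N ≤ 9) = Σ_{j=0}^{9} e^(−μ) μ^j/j! ≈ 0.7411.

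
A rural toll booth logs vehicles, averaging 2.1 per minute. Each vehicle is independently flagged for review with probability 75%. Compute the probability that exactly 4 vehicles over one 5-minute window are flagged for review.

0.0609

Thinning: the vehicles that are flagged for review themselves form a Poisson process with rate 0.75 × 2.1 = 1.575 per minute.
Over the interval, μ = 1.575 × 5 = 7.875 (a 5-minute window = 5 minutes).
P(N = 4) = e^(−7.875) · 7.875^4/4! ≈ 0.0609.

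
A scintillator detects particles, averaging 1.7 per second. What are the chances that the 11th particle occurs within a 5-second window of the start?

0.2366

Over the interval, μ = 1.7 × 5 = 8.5 (a 5-second window = 5 seconds).
The 11th arrival falls in the interval iff at least 11 events occur there: P(S_11 ≤ t) = P(N ≥ 11) = 1 − P(N ≤ 10) ≈ 0.2366.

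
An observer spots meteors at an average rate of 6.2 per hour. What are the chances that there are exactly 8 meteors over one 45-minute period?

0.0518

Over the interval, μ = 6.2 × 0.75 = 4.65 (a 45-minute period = 0.75 hours).
P(N = 8) = e^(−μ) μ^8/8! = e^(−4.65) · 4.65^8/40320 ≈ 0.0518.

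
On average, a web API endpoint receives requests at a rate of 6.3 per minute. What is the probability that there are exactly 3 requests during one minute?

With mean μ = 6.3 per minute,
P(N = 3) = e^(−μ) μ^3/3! = e^(−6.3) · 6.3^3/6 ≈ 0.0765.

0.0765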